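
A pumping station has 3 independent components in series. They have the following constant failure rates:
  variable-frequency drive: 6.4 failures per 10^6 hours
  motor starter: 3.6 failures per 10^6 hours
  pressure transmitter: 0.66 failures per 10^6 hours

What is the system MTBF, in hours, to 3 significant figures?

93800

Series of exponential components: λ_sys = Σ λ_i
λ_sys = 0.0000064 + 0.0000036 + 0.00000066 = 1.0660e-05 /h
MTBF = 1 / λ_sys = 93800 h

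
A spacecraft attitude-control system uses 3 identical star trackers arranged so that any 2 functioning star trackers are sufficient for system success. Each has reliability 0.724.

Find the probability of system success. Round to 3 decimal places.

R = Σ_{i=2}^{3} C(3,i) p^i (1−p)^{3−i} with p = 0.724
C(3,2)·0.724^2·0.276^1 = 0.43402
C(3,3)·0.724^3·0.276^0 = 0.37950
Sum = 0.814

0.814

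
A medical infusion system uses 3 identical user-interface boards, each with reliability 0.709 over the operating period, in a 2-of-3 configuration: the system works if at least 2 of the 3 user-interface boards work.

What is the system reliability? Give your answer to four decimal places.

R = Σ_{i=2}^{3} C(3,i) p^i (1−p)^{3−i} with p = 0.709
C(3,2)·0.709^2·0.291^1 = 0.438841
C(3,3)·0.709^3·0.291^0 = 0.356401
Sum = 0.7952

0.7952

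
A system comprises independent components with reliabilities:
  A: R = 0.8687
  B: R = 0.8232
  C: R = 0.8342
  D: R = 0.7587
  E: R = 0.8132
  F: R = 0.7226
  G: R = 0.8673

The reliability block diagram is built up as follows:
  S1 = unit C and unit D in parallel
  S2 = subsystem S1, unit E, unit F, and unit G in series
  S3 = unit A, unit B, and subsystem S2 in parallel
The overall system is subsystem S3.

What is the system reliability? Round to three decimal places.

0.988

Parallel (C and D): 1 − (1 − 0.83420)(1 − 0.75870) = 0.95999
Series ([0.95999], E, F, and G): 0.95999 × 0.81320 × 0.72260 × 0.86730 = 0.48925
Parallel (A, B, and [0.48925]): 1 − (1 − 0.86870)(1 − 0.82320)(1 − 0.48925) = 0.988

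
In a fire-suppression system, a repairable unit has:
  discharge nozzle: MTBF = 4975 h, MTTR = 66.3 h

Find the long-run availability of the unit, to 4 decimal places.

A(discharge nozzle) = MTBF/(MTBF+MTTR) = 4975/(4975+66.3) = 0.9868

0.9868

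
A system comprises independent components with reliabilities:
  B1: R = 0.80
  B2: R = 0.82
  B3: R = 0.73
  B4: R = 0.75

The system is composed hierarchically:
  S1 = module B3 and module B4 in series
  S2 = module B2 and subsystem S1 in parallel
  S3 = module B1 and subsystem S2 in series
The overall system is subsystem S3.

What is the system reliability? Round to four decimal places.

Series (B3 and B4): 0.730000 × 0.750000 = 0.547500
Parallel (B2 and [0.547500]): 1 − (1 − 0.820000)(1 − 0.547500) = 0.918550
Series (B1 and [0.918550]): 0.800000 × 0.918550 = 0.7348

0.7348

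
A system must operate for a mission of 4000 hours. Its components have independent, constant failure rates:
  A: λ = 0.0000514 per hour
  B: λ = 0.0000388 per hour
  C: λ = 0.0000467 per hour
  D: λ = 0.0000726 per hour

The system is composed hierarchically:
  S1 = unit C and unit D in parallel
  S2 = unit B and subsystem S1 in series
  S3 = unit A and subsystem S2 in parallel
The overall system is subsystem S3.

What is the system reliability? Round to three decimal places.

R(A) = exp(−0.0000514 × 4000) = 0.81416
R(B) = exp(−0.0000388 × 4000) = 0.85624
R(C) = exp(−0.0000467 × 4000) = 0.82961
R(D) = exp(−0.0000726 × 4000) = 0.74796
Parallel (C and D): 1 − (1 − 0.82961)(1 − 0.74796) = 0.95705
Series (B and [0.95705]): 0.85624 × 0.95705 = 0.81946
Parallel (A and [0.81946]): 1 − (1 − 0.81416)(1 − 0.81946) = 0.966

0.966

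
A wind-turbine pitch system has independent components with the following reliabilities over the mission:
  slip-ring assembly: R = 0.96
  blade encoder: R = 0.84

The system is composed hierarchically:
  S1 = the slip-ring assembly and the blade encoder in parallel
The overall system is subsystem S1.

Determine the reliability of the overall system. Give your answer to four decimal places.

0.9936

Parallel (slip-ring assembly and blade encoder): 1 − (1 − 0.960000)(1 − 0.840000) = 0.9936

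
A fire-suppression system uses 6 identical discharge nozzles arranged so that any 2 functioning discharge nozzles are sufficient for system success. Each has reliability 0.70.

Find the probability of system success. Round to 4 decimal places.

0.9891

R = Σ_{i=2}^{6} C(6,i) p^i (1−p)^{6−i} with p = 0.70
C(6,2)·0.70^2·0.30^4 = 0.059535
C(6,3)·0.70^3·0.30^3 = 0.185220
C(6,4)·0.70^4·0.30^2 = 0.324135
C(6,5)·0.70^5·0.30^1 = 0.302526
C(6,6)·0.70^6·0.30^0 = 0.117649
Sum = 0.9891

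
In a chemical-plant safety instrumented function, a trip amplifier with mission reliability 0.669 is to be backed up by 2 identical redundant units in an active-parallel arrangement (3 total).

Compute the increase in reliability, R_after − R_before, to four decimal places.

R_before = 0.669
R_after = 1 − (1 − 0.669)^3 = 0.9637
ΔR = 0.9637 − 0.669 = 0.2947

0.2947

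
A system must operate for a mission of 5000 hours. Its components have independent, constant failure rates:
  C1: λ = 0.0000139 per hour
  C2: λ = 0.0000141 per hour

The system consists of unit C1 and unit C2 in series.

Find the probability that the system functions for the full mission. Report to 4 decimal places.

0.8694

R(C1) = exp(−0.0000139 × 5000) = 0.932860
R(C2) = exp(−0.0000141 × 5000) = 0.931928
Series (C1 and C2): 0.932860 × 0.931928 = 0.8694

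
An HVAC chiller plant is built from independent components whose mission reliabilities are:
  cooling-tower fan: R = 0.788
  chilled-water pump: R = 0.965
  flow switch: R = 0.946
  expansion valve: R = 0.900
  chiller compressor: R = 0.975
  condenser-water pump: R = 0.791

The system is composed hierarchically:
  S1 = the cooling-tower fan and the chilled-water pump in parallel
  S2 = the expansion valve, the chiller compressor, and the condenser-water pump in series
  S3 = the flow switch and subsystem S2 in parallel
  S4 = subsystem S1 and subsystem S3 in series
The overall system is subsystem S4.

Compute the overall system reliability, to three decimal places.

0.976

Parallel (cooling-tower fan and chilled-water pump): 1 − (1 − 0.78800)(1 − 0.96500) = 0.99258
Series (expansion valve, chiller compressor, and condenser-water pump): 0.90000 × 0.97500 × 0.79100 = 0.69410
Parallel (flow switch and [0.69410]): 1 − (1 − 0.94600)(1 − 0.69410) = 0.98348
Series ([0.99258] and [0.98348]): 0.99258 × 0.98348 = 0.976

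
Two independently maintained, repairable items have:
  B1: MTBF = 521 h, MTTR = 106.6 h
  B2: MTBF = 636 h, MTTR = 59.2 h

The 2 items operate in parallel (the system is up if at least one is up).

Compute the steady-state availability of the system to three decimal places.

0.986

A(B1) = MTBF/(MTBF+MTTR) = 521/(521+106.6) = 0.830147
A(B2) = MTBF/(MTBF+MTTR) = 636/(636+59.2) = 0.914845
Parallel availability: 1 − (1 − 0.830147)(1 − 0.914845) = 0.986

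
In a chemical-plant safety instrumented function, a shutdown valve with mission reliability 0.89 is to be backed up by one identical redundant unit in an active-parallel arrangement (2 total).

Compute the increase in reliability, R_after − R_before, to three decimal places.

R_before = 0.89
R_after = 1 − (1 − 0.89)^2 = 0.988
ΔR = 0.988 − 0.89 = 0.098

0.098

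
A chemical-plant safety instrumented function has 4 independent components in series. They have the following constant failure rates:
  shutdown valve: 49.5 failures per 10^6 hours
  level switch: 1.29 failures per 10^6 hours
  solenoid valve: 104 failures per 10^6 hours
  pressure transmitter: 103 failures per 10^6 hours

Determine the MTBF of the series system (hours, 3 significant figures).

Series of exponential components: λ_sys = Σ λ_i
λ_sys = 0.0000495 + 0.00000129 + 0.000104 + 0.000103 = 2.5779e-04 /h
MTBF = 1 / λ_sys = 3880 h

3880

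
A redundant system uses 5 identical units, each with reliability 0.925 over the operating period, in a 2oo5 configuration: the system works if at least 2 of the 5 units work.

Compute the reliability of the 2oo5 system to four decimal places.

R = Σ_{i=2}^{5} C(5,i) p^i (1−p)^{5−i} with p = 0.925
C(5,2)·0.925^2·0.075^3 = 0.003610
C(5,3)·0.925^3·0.075^2 = 0.044519
C(5,4)·0.925^4·0.075^1 = 0.274535
C(5,5)·0.925^5·0.075^0 = 0.677187
Sum = 0.9999

0.9999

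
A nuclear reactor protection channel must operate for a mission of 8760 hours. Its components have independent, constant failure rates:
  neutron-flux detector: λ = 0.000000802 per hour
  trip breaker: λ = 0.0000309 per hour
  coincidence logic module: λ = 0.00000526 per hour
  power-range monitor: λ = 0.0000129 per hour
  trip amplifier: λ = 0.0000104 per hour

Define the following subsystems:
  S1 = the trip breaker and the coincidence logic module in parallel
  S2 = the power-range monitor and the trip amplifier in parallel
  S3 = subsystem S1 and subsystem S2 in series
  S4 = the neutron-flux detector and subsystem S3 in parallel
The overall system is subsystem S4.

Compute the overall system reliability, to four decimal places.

R(neutron-flux detector) = exp(−0.000000802 × 8760) = 0.992999
R(trip breaker) = exp(−0.0000309 × 8760) = 0.762858
R(coincidence logic module) = exp(−0.00000526 × 8760) = 0.954968
R(power-range monitor) = exp(−0.0000129 × 8760) = 0.893147
R(trip amplifier) = exp(−0.0000104 × 8760) = 0.912923
Parallel (trip breaker and coincidence logic module): 1 − (1 − 0.762858)(1 − 0.954968) = 0.989321
Parallel (power-range monitor and trip amplifier): 1 − (1 − 0.893147)(1 − 0.912923) = 0.990696
Series ([0.989321] and [0.990696]): 0.989321 × 0.990696 = 0.980116
Parallel (neutron-flux detector and [0.980116]): 1 − (1 − 0.992999)(1 − 0.980116) = 0.9999

0.9999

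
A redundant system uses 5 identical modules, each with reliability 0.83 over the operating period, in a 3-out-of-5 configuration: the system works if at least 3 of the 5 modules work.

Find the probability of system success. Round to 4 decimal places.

R = Σ_{i=3}^{5} C(5,i) p^i (1−p)^{5−i} with p = 0.83
C(5,3)·0.83^3·0.17^2 = 0.165246
C(5,4)·0.83^4·0.17^1 = 0.403396
C(5,5)·0.83^5·0.17^0 = 0.393904
Sum = 0.9625

0.9625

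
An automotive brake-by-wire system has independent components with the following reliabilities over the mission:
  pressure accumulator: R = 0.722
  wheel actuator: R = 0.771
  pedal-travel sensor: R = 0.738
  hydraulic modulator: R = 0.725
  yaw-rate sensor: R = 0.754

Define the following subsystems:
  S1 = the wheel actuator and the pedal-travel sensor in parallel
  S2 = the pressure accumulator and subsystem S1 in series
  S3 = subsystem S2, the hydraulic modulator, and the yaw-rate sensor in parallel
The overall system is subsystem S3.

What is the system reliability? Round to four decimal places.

Parallel (wheel actuator and pedal-travel sensor): 1 − (1 − 0.771000)(1 − 0.738000) = 0.940002
Series (pressure accumulator and [0.940002]): 0.722000 × 0.940002 = 0.678681
Parallel ([0.678681], hydraulic modulator, and yaw-rate sensor): 1 − (1 − 0.678681)(1 − 0.725000)(1 − 0.754000) = 0.9783

0.9783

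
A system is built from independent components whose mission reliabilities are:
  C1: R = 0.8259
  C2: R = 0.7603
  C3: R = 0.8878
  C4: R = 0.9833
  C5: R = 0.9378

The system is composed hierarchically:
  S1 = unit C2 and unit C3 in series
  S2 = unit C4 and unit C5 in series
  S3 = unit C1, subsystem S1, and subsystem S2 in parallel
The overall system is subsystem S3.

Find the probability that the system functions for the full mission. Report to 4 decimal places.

Series (C2 and C3): 0.760300 × 0.887800 = 0.674994
Series (C4 and C5): 0.983300 × 0.937800 = 0.922139
Parallel (C1, [0.674994], and [0.922139]): 1 − (1 − 0.825900)(1 − 0.674994)(1 − 0.922139) = 0.9956

0.9956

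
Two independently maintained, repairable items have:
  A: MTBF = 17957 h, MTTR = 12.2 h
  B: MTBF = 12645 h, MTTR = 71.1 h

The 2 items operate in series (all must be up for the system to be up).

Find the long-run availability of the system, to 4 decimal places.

A(A) = MTBF/(MTBF+MTTR) = 17957/(17957+12.2) = 0.999321
A(B) = MTBF/(MTBF+MTTR) = 12645/(12645+71.1) = 0.994409
Series availability: 0.999321 × 0.994409 = 0.9937

0.9937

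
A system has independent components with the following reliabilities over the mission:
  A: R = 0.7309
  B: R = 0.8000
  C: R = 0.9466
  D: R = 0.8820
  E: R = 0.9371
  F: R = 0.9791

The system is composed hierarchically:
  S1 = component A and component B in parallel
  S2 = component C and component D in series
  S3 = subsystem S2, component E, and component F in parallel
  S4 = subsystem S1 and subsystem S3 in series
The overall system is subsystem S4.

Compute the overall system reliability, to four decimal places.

0.9460

Parallel (A and B): 1 − (1 − 0.730900)(1 − 0.800000) = 0.946180
Series (C and D): 0.946600 × 0.882000 = 0.834901
Parallel ([0.834901], E, and F): 1 − (1 − 0.834901)(1 − 0.937100)(1 − 0.979100) = 0.999783
Series ([0.946180] and [0.999783]): 0.946180 × 0.999783 = 0.9460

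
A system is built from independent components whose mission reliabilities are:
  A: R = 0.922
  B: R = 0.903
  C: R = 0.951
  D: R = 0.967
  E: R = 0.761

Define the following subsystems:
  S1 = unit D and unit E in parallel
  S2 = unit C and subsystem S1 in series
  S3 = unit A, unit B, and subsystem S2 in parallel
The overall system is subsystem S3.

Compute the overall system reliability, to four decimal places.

Parallel (D and E): 1 − (1 − 0.967000)(1 − 0.761000) = 0.992113
Series (C and [0.992113]): 0.951000 × 0.992113 = 0.943499
Parallel (A, B, and [0.943499]): 1 − (1 − 0.922000)(1 − 0.903000)(1 − 0.943499) = 0.9996

0.9996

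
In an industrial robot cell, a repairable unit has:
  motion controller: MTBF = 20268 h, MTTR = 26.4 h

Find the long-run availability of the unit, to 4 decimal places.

0.9987

A(motion controller) = MTBF/(MTBF+MTTR) = 20268/(20268+26.4) = 0.9987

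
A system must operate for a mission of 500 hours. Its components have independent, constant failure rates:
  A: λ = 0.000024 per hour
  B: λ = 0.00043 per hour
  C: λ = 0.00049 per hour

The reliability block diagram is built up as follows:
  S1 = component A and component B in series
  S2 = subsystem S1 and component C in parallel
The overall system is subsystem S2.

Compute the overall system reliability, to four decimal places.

R(A) = exp(−0.000024 × 500) = 0.988072
R(B) = exp(−0.00043 × 500) = 0.806541
R(C) = exp(−0.00049 × 500) = 0.782705
Series (A and B): 0.988072 × 0.806541 = 0.796921
Parallel ([0.796921] and C): 1 − (1 − 0.796921)(1 − 0.782705) = 0.9559

0.9559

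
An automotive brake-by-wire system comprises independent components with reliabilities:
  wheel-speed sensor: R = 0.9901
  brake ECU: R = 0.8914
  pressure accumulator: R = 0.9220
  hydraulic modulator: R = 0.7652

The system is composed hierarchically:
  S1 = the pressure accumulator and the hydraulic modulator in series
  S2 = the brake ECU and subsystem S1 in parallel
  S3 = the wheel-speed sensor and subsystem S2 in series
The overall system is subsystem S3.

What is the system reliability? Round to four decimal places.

0.9584

Series (pressure accumulator and hydraulic modulator): 0.922000 × 0.765200 = 0.705514
Parallel (brake ECU and [0.705514]): 1 − (1 − 0.891400)(1 − 0.705514) = 0.968019
Series (wheel-speed sensor and [0.968019]): 0.990100 × 0.968019 = 0.9584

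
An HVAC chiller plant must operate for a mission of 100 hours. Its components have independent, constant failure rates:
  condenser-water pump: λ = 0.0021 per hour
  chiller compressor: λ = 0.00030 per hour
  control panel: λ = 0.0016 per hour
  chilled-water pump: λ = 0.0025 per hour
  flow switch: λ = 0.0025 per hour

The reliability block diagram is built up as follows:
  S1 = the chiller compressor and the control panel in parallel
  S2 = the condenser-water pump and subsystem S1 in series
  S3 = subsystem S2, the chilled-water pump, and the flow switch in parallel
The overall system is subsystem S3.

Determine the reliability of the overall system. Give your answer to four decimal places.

0.9906

R(condenser-water pump) = exp(−0.0021 × 100) = 0.810584
R(chiller compressor) = exp(−0.00030 × 100) = 0.970446
R(control panel) = exp(−0.0016 × 100) = 0.852144
R(chilled-water pump) = exp(−0.0025 × 100) = 0.778801
R(flow switch) = exp(−0.0025 × 100) = 0.778801
Parallel (chiller compressor and control panel): 1 − (1 − 0.970446)(1 − 0.852144) = 0.995630
Series (condenser-water pump and [0.995630]): 0.810584 × 0.995630 = 0.807042
Parallel ([0.807042], chilled-water pump, and flow switch): 1 − (1 − 0.807042)(1 − 0.778801)(1 − 0.778801) = 0.9906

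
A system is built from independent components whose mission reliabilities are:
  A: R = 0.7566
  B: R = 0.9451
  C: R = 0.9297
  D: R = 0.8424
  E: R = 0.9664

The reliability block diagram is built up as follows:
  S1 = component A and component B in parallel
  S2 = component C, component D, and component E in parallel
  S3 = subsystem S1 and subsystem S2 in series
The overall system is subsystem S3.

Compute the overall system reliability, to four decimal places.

Parallel (A and B): 1 − (1 − 0.756600)(1 − 0.945100) = 0.986637
Parallel (C, D, and E): 1 − (1 − 0.929700)(1 − 0.842400)(1 − 0.966400) = 0.999628
Series ([0.986637] and [0.999628]): 0.986637 × 0.999628 = 0.9863

0.9863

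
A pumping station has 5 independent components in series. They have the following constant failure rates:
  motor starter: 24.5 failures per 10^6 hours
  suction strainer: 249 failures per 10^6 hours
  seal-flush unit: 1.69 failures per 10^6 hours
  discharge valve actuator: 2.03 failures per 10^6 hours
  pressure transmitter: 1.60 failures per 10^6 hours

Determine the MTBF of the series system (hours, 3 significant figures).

Series of exponential components: λ_sys = Σ λ_i
λ_sys = 0.0000245 + 0.000249 + 0.00000169 + 0.00000203 + 0.00000160 = 2.7882e-04 /h
MTBF = 1 / λ_sys = 3590 h

3590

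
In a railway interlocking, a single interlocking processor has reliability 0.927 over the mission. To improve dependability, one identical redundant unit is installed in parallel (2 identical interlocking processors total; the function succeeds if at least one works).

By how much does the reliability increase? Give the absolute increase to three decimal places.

R_before = 0.927
R_after = 1 − (1 − 0.927)^2 = 0.995
ΔR = 0.995 − 0.927 = 0.068

0.068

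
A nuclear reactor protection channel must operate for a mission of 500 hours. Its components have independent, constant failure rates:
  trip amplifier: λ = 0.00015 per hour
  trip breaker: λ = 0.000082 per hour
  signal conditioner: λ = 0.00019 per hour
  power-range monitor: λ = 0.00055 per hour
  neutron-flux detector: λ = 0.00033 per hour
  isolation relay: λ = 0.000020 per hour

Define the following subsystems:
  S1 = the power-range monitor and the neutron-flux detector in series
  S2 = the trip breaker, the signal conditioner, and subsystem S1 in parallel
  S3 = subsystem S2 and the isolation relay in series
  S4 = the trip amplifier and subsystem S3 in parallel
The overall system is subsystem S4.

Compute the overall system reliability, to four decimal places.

R(trip amplifier) = exp(−0.00015 × 500) = 0.927743
R(trip breaker) = exp(−0.000082 × 500) = 0.959829
R(signal conditioner) = exp(−0.00019 × 500) = 0.909373
R(power-range monitor) = exp(−0.00055 × 500) = 0.759572
R(neutron-flux detector) = exp(−0.00033 × 500) = 0.847894
R(isolation relay) = exp(−0.000020 × 500) = 0.990050
Series (power-range monitor and neutron-flux detector): 0.759572 × 0.847894 = 0.644037
Parallel (trip breaker, signal conditioner, and [0.644037]): 1 − (1 − 0.959829)(1 − 0.909373)(1 − 0.644037) = 0.998704
Series ([0.998704] and isolation relay): 0.998704 × 0.990050 = 0.988767
Parallel (trip amplifier and [0.988767]): 1 − (1 − 0.927743)(1 − 0.988767) = 0.9992

0.9992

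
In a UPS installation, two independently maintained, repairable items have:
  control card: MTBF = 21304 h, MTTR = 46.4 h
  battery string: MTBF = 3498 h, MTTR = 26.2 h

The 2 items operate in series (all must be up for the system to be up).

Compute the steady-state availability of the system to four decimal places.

0.9904

A(control card) = MTBF/(MTBF+MTTR) = 21304/(21304+46.4) = 0.997827
A(battery string) = MTBF/(MTBF+MTTR) = 3498/(3498+26.2) = 0.992566
Series availability: 0.997827 × 0.992566 = 0.9904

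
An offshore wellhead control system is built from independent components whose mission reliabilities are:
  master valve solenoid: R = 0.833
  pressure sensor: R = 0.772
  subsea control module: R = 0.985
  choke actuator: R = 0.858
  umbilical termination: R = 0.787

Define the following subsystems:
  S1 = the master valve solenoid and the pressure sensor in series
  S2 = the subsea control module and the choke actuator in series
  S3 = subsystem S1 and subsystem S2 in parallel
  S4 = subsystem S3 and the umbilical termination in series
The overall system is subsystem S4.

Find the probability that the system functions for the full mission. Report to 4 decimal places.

Series (master valve solenoid and pressure sensor): 0.833000 × 0.772000 = 0.643076
Series (subsea control module and choke actuator): 0.985000 × 0.858000 = 0.845130
Parallel ([0.643076] and [0.845130]): 1 − (1 − 0.643076)(1 − 0.845130) = 0.944723
Series ([0.944723] and umbilical termination): 0.944723 × 0.787000 = 0.7435

0.7435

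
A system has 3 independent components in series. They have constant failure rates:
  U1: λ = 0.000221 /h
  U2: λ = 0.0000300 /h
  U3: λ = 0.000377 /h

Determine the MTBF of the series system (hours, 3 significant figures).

Series of exponential components: λ_sys = Σ λ_i
λ_sys = 0.000221 + 0.0000300 + 0.000377 = 6.2800e-04 /h
MTBF = 1 / λ_sys = 1590 h

1590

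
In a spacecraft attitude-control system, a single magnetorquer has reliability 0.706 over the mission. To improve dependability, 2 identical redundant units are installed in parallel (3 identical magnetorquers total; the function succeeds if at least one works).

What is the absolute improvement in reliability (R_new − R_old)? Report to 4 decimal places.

0.2686

R_before = 0.706
R_after = 1 − (1 − 0.706)^3 = 0.9746
ΔR = 0.9746 − 0.706 = 0.2686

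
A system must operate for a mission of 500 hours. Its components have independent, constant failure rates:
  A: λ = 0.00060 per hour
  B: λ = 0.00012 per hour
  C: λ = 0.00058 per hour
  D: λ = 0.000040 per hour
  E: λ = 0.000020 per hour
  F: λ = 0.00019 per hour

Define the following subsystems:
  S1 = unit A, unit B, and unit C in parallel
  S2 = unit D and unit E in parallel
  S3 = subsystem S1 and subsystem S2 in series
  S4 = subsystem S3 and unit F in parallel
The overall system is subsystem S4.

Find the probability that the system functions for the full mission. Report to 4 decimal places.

R(A) = exp(−0.00060 × 500) = 0.740818
R(B) = exp(−0.00012 × 500) = 0.941765
R(C) = exp(−0.00058 × 500) = 0.748264
R(D) = exp(−0.000040 × 500) = 0.980199
R(E) = exp(−0.000020 × 500) = 0.990050
R(F) = exp(−0.00019 × 500) = 0.909373
Parallel (A, B, and C): 1 − (1 − 0.740818)(1 − 0.941765)(1 − 0.748264) = 0.996200
Parallel (D and E): 1 − (1 − 0.980199)(1 − 0.990050) = 0.999803
Series ([0.996200] and [0.999803]): 0.996200 × 0.999803 = 0.996004
Parallel ([0.996004] and F): 1 − (1 − 0.996004)(1 − 0.909373) = 0.9996

0.9996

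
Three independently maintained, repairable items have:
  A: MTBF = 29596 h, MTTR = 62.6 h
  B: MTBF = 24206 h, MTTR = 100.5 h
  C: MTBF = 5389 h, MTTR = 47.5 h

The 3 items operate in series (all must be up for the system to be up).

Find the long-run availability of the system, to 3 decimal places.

A(A) = MTBF/(MTBF+MTTR) = 29596/(29596+62.6) = 0.997889
A(B) = MTBF/(MTBF+MTTR) = 24206/(24206+100.5) = 0.995865
A(C) = MTBF/(MTBF+MTTR) = 5389/(5389+47.5) = 0.991263
Series availability: 0.997889 × 0.995865 × 0.991263 = 0.985

0.985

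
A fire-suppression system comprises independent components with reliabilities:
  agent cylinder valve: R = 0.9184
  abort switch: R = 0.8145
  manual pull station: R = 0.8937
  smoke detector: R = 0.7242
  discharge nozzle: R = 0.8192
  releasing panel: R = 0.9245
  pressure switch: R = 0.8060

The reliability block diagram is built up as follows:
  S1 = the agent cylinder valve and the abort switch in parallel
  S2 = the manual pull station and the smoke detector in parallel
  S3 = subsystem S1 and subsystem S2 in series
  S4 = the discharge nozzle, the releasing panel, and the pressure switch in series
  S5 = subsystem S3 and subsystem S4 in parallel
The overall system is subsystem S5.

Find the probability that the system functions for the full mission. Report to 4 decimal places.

0.9829

Parallel (agent cylinder valve and abort switch): 1 − (1 − 0.918400)(1 − 0.814500) = 0.984863
Parallel (manual pull station and smoke detector): 1 − (1 − 0.893700)(1 − 0.724200) = 0.970682
Series ([0.984863] and [0.970682]): 0.984863 × 0.970682 = 0.955989
Series (discharge nozzle, releasing panel, and pressure switch): 0.819200 × 0.924500 × 0.806000 = 0.610424
Parallel ([0.955989] and [0.610424]): 1 − (1 − 0.955989)(1 − 0.610424) = 0.9829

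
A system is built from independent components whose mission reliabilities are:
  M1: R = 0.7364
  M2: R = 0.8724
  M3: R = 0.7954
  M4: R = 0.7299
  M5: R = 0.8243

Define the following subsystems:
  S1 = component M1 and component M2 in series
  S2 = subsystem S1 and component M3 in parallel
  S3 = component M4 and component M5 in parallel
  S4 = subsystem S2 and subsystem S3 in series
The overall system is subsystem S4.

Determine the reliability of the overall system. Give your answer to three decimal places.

0.883

Series (M1 and M2): 0.73640 × 0.87240 = 0.64244
Parallel ([0.64244] and M3): 1 − (1 − 0.64244)(1 − 0.79540) = 0.92684
Parallel (M4 and M5): 1 − (1 − 0.72990)(1 − 0.82430) = 0.95254
Series ([0.92684] and [0.95254]): 0.92684 × 0.95254 = 0.883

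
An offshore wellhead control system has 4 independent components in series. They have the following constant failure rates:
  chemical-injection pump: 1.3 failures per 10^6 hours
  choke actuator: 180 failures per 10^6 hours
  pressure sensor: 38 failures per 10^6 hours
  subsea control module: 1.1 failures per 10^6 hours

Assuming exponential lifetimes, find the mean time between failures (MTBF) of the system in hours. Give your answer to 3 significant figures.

Series of exponential components: λ_sys = Σ λ_i
λ_sys = 0.0000013 + 0.00018 + 0.000038 + 0.0000011 = 2.2040e-04 /h
MTBF = 1 / λ_sys = 4540 h

4540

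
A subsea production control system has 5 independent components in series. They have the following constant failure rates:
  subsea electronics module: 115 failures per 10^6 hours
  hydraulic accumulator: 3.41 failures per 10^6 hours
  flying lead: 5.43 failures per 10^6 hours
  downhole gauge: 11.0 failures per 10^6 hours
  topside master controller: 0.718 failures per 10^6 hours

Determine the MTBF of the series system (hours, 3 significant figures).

7380

Series of exponential components: λ_sys = Σ λ_i
λ_sys = 0.000115 + 0.00000341 + 0.00000543 + 0.0000110 + 0.000000718 = 1.3556e-04 /h
MTBF = 1 / λ_sys = 7380 h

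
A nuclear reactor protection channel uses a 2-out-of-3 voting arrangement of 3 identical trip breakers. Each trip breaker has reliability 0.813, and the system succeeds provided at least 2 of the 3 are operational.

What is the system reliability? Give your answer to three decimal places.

0.908

R = Σ_{i=2}^{3} C(3,i) p^i (1−p)^{3−i} with p = 0.813
C(3,2)·0.813^2·0.187^1 = 0.37080
C(3,3)·0.813^3·0.187^0 = 0.53737
Sum = 0.908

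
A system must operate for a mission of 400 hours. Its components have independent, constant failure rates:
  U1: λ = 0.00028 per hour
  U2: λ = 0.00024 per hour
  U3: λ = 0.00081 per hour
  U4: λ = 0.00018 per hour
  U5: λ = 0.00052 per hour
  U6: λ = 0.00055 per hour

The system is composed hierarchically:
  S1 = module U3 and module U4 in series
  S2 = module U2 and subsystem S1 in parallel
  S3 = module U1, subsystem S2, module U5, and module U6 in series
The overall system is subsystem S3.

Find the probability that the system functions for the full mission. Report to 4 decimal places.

0.5653

R(U1) = exp(−0.00028 × 400) = 0.894044
R(U2) = exp(−0.00024 × 400) = 0.908464
R(U3) = exp(−0.00081 × 400) = 0.723250
R(U4) = exp(−0.00018 × 400) = 0.930531
R(U5) = exp(−0.00052 × 400) = 0.812207
R(U6) = exp(−0.00055 × 400) = 0.802519
Series (U3 and U4): 0.723250 × 0.930531 = 0.673007
Parallel (U2 and [0.673007]): 1 − (1 − 0.908464)(1 − 0.673007) = 0.970068
Series (U1, [0.970068], U5, and U6): 0.894044 × 0.970068 × 0.812207 × 0.802519 = 0.5653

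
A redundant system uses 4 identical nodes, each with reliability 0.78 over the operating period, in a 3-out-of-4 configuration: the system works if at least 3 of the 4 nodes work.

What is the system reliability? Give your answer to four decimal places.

R = Σ_{i=3}^{4} C(4,i) p^i (1−p)^{4−i} with p = 0.78
C(4,3)·0.78^3·0.22^1 = 0.417606
C(4,4)·0.78^4·0.22^0 = 0.370151
Sum = 0.7878

0.7878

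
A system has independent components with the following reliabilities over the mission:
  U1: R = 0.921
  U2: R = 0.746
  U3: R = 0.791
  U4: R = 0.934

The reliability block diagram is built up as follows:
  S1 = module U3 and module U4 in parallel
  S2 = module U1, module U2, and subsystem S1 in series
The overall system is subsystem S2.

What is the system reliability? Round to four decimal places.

Parallel (U3 and U4): 1 − (1 − 0.791000)(1 − 0.934000) = 0.986206
Series (U1, U2, and [0.986206]): 0.921000 × 0.746000 × 0.986206 = 0.6776

0.6776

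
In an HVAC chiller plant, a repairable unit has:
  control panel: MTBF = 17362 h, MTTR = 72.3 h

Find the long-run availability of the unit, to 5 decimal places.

A(control panel) = MTBF/(MTBF+MTTR) = 17362/(17362+72.3) = 0.99585

0.99585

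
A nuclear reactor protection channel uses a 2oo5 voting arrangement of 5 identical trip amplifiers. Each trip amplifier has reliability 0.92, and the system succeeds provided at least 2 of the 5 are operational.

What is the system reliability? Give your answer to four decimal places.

R = Σ_{i=2}^{5} C(5,i) p^i (1−p)^{5−i} with p = 0.92
C(5,2)·0.92^2·0.08^3 = 0.004334
C(5,3)·0.92^3·0.08^2 = 0.049836
C(5,4)·0.92^4·0.08^1 = 0.286557
C(5,5)·0.92^5·0.08^0 = 0.659082
Sum = 0.9998

0.9998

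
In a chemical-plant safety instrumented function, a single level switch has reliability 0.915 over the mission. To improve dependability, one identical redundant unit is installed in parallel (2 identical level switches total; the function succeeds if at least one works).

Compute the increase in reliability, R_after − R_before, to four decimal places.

R_before = 0.915
R_after = 1 − (1 − 0.915)^2 = 0.9928
ΔR = 0.9928 − 0.915 = 0.0778

0.0778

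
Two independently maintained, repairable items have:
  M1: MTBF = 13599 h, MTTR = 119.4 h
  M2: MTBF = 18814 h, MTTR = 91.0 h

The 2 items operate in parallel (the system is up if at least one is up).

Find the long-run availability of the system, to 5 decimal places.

A(M1) = MTBF/(MTBF+MTTR) = 13599/(13599+119.4) = 0.991296
A(M2) = MTBF/(MTBF+MTTR) = 18814/(18814+91.0) = 0.995186
Parallel availability: 1 − (1 − 0.991296)(1 − 0.995186) = 0.99996

0.99996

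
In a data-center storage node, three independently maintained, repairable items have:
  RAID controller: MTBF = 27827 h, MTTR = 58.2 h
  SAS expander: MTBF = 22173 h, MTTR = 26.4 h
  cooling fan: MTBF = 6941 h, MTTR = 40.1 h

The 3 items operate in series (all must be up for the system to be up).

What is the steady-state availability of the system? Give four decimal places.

0.9910

A(RAID controller) = MTBF/(MTBF+MTTR) = 27827/(27827+58.2) = 0.997913
A(SAS expander) = MTBF/(MTBF+MTTR) = 22173/(22173+26.4) = 0.998811
A(cooling fan) = MTBF/(MTBF+MTTR) = 6941/(6941+40.1) = 0.994256
Series availability: 0.997913 × 0.998811 × 0.994256 = 0.9910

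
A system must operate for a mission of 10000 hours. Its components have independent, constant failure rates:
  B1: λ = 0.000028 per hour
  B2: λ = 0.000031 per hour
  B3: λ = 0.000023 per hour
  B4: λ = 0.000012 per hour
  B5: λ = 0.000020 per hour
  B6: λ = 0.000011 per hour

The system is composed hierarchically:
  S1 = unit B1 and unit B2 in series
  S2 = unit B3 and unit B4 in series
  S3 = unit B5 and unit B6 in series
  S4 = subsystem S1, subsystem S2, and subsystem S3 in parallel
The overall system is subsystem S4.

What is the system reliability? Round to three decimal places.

R(B1) = exp(−0.000028 × 10000) = 0.75578
R(B2) = exp(−0.000031 × 10000) = 0.73345
R(B3) = exp(−0.000023 × 10000) = 0.79453
R(B4) = exp(−0.000012 × 10000) = 0.88692
R(B5) = exp(−0.000020 × 10000) = 0.81873
R(B6) = exp(−0.000011 × 10000) = 0.89583
Series (B1 and B2): 0.75578 × 0.73345 = 0.55433
Series (B3 and B4): 0.79453 × 0.88692 = 0.70468
Series (B5 and B6): 0.81873 × 0.89583 = 0.73344
Parallel ([0.55433], [0.70468], and [0.73344]): 1 − (1 − 0.55433)(1 − 0.70468)(1 − 0.73344) = 0.965

0.965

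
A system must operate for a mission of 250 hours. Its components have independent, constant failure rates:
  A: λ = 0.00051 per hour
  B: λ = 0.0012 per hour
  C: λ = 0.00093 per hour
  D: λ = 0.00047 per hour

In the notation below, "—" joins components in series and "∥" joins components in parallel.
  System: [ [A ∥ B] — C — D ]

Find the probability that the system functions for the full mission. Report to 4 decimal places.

R(A) = exp(−0.00051 × 250) = 0.880293
R(B) = exp(−0.0012 × 250) = 0.740818
R(C) = exp(−0.00093 × 250) = 0.792550
R(D) = exp(−0.00047 × 250) = 0.889141
Parallel (A and B): 1 − (1 − 0.880293)(1 − 0.740818) = 0.968974
Series ([0.968974], C, and D): 0.968974 × 0.792550 × 0.889141 = 0.6828

0.6828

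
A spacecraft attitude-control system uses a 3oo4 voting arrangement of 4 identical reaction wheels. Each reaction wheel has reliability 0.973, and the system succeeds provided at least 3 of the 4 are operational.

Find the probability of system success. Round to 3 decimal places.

R = Σ_{i=3}^{4} C(4,i) p^i (1−p)^{4−i} with p = 0.973
C(4,3)·0.973^3·0.027^1 = 0.09949
C(4,4)·0.973^4·0.027^0 = 0.89630
Sum = 0.996

0.996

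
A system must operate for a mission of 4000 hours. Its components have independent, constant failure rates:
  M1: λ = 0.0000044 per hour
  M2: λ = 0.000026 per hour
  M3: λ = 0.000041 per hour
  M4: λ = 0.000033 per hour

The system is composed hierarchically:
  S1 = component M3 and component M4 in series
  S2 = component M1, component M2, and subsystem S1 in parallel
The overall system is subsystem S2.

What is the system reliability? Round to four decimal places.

0.9996

R(M1) = exp(−0.0000044 × 4000) = 0.982554
R(M2) = exp(−0.000026 × 4000) = 0.901225
R(M3) = exp(−0.000041 × 4000) = 0.848742
R(M4) = exp(−0.000033 × 4000) = 0.876341
Series (M3 and M4): 0.848742 × 0.876341 = 0.743787
Parallel (M1, M2, and [0.743787]): 1 − (1 − 0.982554)(1 − 0.901225)(1 − 0.743787) = 0.9996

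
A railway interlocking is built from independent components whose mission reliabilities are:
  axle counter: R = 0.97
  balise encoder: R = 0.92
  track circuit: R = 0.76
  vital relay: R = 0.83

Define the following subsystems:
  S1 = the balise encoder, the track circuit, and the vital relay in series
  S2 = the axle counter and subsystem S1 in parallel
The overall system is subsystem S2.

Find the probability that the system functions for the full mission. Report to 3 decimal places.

Series (balise encoder, track circuit, and vital relay): 0.92000 × 0.76000 × 0.83000 = 0.58034
Parallel (axle counter and [0.58034]): 1 − (1 − 0.97000)(1 − 0.58034) = 0.987

0.987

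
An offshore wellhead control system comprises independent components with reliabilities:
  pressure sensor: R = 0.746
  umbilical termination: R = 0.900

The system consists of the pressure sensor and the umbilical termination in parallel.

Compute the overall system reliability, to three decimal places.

Parallel (pressure sensor and umbilical termination): 1 − (1 − 0.74600)(1 − 0.90000) = 0.975

0.975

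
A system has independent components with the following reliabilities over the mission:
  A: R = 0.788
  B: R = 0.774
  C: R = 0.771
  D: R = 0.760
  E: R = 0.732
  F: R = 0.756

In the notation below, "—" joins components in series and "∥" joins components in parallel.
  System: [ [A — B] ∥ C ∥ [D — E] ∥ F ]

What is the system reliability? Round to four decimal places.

0.9903

Series (A and B): 0.788000 × 0.774000 = 0.609912
Series (D and E): 0.760000 × 0.732000 = 0.556320
Parallel ([0.609912], C, [0.556320], and F): 1 − (1 − 0.609912)(1 − 0.771000)(1 − 0.556320)(1 − 0.756000) = 0.9903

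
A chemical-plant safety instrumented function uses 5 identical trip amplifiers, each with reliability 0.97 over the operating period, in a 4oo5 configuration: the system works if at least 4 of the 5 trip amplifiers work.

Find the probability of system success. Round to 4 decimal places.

0.9915

R = Σ_{i=4}^{5} C(5,i) p^i (1−p)^{5−i} with p = 0.97
C(5,4)·0.97^4·0.03^1 = 0.132794
C(5,5)·0.97^5·0.03^0 = 0.858734
Sum = 0.9915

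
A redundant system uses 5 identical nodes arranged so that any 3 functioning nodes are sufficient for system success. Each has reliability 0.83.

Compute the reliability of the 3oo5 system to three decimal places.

R = Σ_{i=3}^{5} C(5,i) p^i (1−p)^{5−i} with p = 0.83
C(5,3)·0.83^3·0.17^2 = 0.16525
C(5,4)·0.83^4·0.17^1 = 0.40340
C(5,5)·0.83^5·0.17^0 = 0.39390
Sum = 0.963

0.963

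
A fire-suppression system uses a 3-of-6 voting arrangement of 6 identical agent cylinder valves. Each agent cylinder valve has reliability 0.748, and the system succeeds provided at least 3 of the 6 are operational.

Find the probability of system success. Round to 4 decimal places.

0.9613

R = Σ_{i=3}^{6} C(6,i) p^i (1−p)^{6−i} with p = 0.748
C(6,3)·0.748^3·0.252^3 = 0.133948
C(6,4)·0.748^4·0.252^2 = 0.298194
C(6,5)·0.748^5·0.252^1 = 0.354046
C(6,6)·0.748^6·0.252^0 = 0.175150
Sum = 0.9613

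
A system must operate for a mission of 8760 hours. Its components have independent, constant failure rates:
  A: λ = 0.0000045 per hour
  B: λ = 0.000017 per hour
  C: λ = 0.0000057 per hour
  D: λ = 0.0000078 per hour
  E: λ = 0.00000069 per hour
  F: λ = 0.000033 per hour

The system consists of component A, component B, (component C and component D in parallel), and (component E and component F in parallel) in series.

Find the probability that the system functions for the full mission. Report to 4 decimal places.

R(A) = exp(−0.0000045 × 8760) = 0.961347
R(B) = exp(−0.000017 × 8760) = 0.861638
R(C) = exp(−0.0000057 × 8760) = 0.951294
R(D) = exp(−0.0000078 × 8760) = 0.933954
R(E) = exp(−0.00000069 × 8760) = 0.993974
R(F) = exp(−0.000033 × 8760) = 0.748952
Parallel (C and D): 1 − (1 − 0.951294)(1 − 0.933954) = 0.996783
Parallel (E and F): 1 − (1 − 0.993974)(1 − 0.748952) = 0.998487
Series (A, B, [0.996783], and [0.998487]): 0.961347 × 0.861638 × 0.996783 × 0.998487 = 0.8244

0.8244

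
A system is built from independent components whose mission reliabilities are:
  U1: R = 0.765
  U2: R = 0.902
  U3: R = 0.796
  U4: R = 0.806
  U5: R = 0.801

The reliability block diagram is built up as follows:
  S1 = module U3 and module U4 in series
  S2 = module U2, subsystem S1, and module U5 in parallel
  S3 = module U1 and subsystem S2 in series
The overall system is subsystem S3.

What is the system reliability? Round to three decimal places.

0.760

Series (U3 and U4): 0.79600 × 0.80600 = 0.64158
Parallel (U2, [0.64158], and U5): 1 − (1 − 0.90200)(1 − 0.64158)(1 − 0.80100) = 0.99301
Series (U1 and [0.99301]): 0.76500 × 0.99301 = 0.760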